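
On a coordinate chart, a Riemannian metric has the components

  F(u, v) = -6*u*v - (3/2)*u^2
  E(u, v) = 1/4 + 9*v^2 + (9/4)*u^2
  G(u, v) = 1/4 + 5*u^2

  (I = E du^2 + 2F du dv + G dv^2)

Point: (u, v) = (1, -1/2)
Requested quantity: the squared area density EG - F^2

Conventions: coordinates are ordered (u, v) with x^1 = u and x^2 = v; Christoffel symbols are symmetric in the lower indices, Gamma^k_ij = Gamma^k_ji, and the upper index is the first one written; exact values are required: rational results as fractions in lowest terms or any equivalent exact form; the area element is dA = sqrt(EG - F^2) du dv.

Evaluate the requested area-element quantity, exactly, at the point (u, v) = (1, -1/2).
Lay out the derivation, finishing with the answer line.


E = 19/4, F = 3/2, G = 21/4; EG - F^2 = 363/16

Answer: EG - F^2 = 363/16


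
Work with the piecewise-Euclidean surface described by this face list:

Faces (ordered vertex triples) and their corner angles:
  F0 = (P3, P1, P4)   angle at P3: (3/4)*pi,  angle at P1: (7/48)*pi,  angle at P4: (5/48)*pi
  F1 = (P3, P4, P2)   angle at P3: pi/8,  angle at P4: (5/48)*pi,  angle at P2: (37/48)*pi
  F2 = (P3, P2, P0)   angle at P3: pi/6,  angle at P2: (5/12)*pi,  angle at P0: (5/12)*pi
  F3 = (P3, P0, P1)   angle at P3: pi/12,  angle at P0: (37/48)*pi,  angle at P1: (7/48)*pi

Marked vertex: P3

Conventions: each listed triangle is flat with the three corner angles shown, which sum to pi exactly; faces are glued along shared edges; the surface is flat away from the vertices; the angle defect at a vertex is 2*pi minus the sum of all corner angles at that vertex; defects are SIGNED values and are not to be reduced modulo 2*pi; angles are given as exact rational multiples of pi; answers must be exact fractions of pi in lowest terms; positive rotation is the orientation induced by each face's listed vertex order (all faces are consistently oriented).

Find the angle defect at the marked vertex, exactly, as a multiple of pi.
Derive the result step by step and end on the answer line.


Sum of corner angles at P3: (9/8)*pi
defect = 2*pi - (9/8)*pi

Answer: defect(P3) = (7/8)*pi


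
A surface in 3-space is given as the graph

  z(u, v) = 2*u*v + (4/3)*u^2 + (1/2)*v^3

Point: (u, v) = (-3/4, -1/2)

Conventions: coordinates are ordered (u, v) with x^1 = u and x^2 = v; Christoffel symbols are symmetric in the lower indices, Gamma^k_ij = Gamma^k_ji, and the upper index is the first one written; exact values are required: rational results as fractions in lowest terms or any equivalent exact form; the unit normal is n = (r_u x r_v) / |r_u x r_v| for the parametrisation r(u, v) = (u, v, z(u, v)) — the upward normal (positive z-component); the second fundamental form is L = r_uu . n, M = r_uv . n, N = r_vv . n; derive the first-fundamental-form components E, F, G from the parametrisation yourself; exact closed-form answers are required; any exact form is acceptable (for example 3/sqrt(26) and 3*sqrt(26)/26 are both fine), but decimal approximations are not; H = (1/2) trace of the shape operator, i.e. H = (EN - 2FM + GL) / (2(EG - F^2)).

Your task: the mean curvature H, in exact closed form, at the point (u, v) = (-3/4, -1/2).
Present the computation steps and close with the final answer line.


z_u = -3, z_v = -9/8, z_uu = 8/3, z_uv = 2, z_vv = -3/2
E = 10, F = 27/8, G = 145/64; answer radicand W^2 = 721/64
unnormalised second-form numerators: l = 8/3, m = 2, n = -3/2; L = l/sqrt(721/64), and similarly M = m/sqrt(W^2), N = n/sqrt(W^2)
H = (E*n - 2*F*m + G*l) / (2*(EG - F^2)*sqrt(W^2)); E*n - 2*F*m + G*l = -539/24, EG - F^2 = 721/64, so H = (-308/309)/sqrt(721/64)

Answer: H = -352*sqrt(721)/31827


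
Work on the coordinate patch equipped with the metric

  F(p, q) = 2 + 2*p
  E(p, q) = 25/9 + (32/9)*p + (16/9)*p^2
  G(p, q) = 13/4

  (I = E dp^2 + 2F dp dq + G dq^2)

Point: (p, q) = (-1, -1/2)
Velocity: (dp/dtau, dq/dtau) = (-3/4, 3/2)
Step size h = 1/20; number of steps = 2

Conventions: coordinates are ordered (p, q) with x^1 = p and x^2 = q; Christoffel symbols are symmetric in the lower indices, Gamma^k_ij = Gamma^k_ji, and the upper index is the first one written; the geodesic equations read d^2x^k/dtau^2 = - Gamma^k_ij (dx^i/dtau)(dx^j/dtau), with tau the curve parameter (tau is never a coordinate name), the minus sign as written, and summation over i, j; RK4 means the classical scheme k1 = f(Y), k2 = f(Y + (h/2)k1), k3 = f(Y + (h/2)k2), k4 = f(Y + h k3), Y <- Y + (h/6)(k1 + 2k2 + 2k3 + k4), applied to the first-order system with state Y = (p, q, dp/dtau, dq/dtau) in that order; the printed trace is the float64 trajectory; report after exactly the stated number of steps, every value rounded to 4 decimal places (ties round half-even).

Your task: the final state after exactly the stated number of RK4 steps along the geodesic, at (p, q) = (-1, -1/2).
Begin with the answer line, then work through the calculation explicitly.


Answer: p = -1.0750, q = -0.3517, dp/dtau = -0.7488, dq/dtau = 1.4655

f(Y) = (dp/dtau, dq/dtau, -Gamma^p_ij Y'^i Y'^j, -Gamma^q_ij Y'^i Y'^j) with the Gammas evaluated at the stage position; h = 0.050000; intermediate values shown to 6 dp
step 0: p = -1.0000, q = -0.5000, dp/dtau = -0.7500, dq/dtau = 1.5000
step 1:
  k1: at (p, q) = (-1.000000, -0.500000), (dp/dtau, dq/dtau) = (-0.750000, 1.500000); Gamma_ppp = 0.000000, Gamma_ppq = 0.000000, Gamma_pqq = 0.000000, Gamma_qpp = 0.615385, Gamma_qpq = 0.000000, Gamma_qqq = 0.000000; k1 = (-0.750000, 1.500000, 0.000000, -0.346154)
  k2: at (p, q) = (-1.018750, -0.462500), (dp/dtau, dq/dtau) = (-0.750000, 1.491346); Gamma_ppp = -0.010254, Gamma_ppq = 0.000000, Gamma_pqq = 0.000000, Gamma_qpp = 0.615266, Gamma_qpq = 0.000000, Gamma_qqq = 0.000000; k2 = (-0.750000, 1.491346, 0.005768, -0.346087)
  k3: at (p, q) = (-1.018750, -0.462716), (dp/dtau, dq/dtau) = (-0.749856, 1.491348); Gamma_ppp = -0.010254, Gamma_ppq = 0.000000, Gamma_pqq = 0.000000, Gamma_qpp = 0.615266, Gamma_qpq = 0.000000, Gamma_qqq = 0.000000; k3 = (-0.749856, 1.491348, 0.005766, -0.345954)
  k4: at (p, q) = (-1.037493, -0.425433), (dp/dtau, dq/dtau) = (-0.749712, 1.482702); Gamma_ppp = -0.020493, Gamma_ppq = 0.000000, Gamma_pqq = 0.000000, Gamma_qpp = 0.614912, Gamma_qpq = 0.000000, Gamma_qqq = 0.000000; k4 = (-0.749712, 1.482702, 0.011519, -0.345622)
  Y <- Y + (h/6)(k1 + 2k2 + 2k3 + k4): p = -1.0375, q = -0.4254, dp/dtau = -0.7497, dq/dtau = 1.4827
step 2:
  k1: at (p, q) = (-1.037495, -0.425433), (dp/dtau, dq/dtau) = (-0.749712, 1.482701); Gamma_ppp = -0.020494, Gamma_ppq = 0.000000, Gamma_pqq = 0.000000, Gamma_qpp = 0.614912, Gamma_qpq = 0.000000, Gamma_qqq = 0.000000; k1 = (-0.749712, 1.482701, 0.011519, -0.345622)
  k2: at (p, q) = (-1.056238, -0.388365), (dp/dtau, dq/dtau) = (-0.749424, 1.474061); Gamma_ppp = -0.030710, Gamma_ppq = 0.000000, Gamma_pqq = 0.000000, Gamma_qpp = 0.614322, Gamma_qpq = 0.000000, Gamma_qqq = 0.000000; k2 = (-0.749424, 1.474061, 0.017248, -0.345025)
  k3: at (p, q) = (-1.056231, -0.388581), (dp/dtau, dq/dtau) = (-0.749281, 1.474076); Gamma_ppp = -0.030706, Gamma_ppq = 0.000000, Gamma_pqq = 0.000000, Gamma_qpp = 0.614322, Gamma_qpq = 0.000000, Gamma_qqq = 0.000000; k3 = (-0.749281, 1.474076, 0.017239, -0.344894)
  k4: at (p, q) = (-1.074959, -0.351729), (dp/dtau, dq/dtau) = (-0.748850, 1.465456); Gamma_ppp = -0.040878, Gamma_ppq = 0.000000, Gamma_pqq = 0.000000, Gamma_qpp = 0.613499, Gamma_qpq = 0.000000, Gamma_qqq = 0.000000; k4 = (-0.748850, 1.465456, 0.022923, -0.344036)
  Y <- Y + (h/6)(k1 + 2k2 + 2k3 + k4): p = -1.0750, q = -0.3517, dp/dtau = -0.7488, dq/dtau = 1.4655


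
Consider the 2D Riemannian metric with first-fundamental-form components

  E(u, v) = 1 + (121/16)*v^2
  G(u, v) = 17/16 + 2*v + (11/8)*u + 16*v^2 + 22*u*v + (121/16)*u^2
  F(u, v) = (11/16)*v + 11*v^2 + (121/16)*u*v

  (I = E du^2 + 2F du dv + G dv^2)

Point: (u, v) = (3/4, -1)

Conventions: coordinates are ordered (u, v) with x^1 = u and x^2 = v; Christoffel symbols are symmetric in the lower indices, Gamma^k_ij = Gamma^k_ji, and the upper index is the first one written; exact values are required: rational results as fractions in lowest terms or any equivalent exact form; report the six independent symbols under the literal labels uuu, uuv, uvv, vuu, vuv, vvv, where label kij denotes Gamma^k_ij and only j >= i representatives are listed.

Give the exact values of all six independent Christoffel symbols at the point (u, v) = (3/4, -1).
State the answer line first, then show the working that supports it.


Answer: Gamma_uuu = 0, Gamma_uuv = -1936/2921, Gamma_uvv = -2816/2921, Gamma_vuu = 0, Gamma_vuv = -1188/2921, Gamma_vvv = -1728/2921

E = 137/16, F = 297/64, G = 985/256 at the point
E_u = 0, E_v = -121/8, F_u = -121/16, F_v = -1001/64, G_u = -297/32, G_v = -27/2
EG - F^2 = 2921/256;  g^inv = (256/2921) * [[985/256, -297/64], [-297/64, 137/16]]
first-kind symbols [ij,l] = (1/2)(d_i g_jl + d_j g_il - d_l g_ij): [uu,u] = E_u/2 = 0, [uu,v] = F_u - E_v/2 = 0, [uv,u] = E_v/2 = -121/16, [uv,v] = G_u/2 = -297/64, [vv,u] = F_v - G_u/2 = -11, [vv,v] = G_v/2 = -27/4
Gamma^u_ij = (G*[ij,u] - F*[ij,v])/(EG - F^2), Gamma^v_ij = (E*[ij,v] - F*[ij,u])/(EG - F^2)


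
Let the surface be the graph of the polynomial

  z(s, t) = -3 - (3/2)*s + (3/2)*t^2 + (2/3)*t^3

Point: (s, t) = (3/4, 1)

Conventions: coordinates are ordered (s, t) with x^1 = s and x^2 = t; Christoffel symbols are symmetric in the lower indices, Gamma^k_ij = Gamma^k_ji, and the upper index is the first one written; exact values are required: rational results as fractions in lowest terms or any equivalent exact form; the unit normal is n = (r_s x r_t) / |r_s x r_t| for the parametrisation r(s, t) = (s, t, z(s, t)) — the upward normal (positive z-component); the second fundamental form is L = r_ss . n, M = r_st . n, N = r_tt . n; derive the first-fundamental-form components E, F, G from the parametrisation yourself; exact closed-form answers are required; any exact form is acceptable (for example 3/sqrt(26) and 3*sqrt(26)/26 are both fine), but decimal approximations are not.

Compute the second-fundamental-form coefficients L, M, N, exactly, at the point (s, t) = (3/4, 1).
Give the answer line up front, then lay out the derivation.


Answer: L = 0, M = 0, N = 14*sqrt(113)/113

z_s = -3/2, z_t = 5, z_ss = 0, z_st = 0, z_tt = 7
E = 13/4, F = -15/2, G = 26; answer radicand W^2 = 113/4
unnormalised second-form numerators: l = 0, m = 0, n = 7; L = l/sqrt(113/4), and similarly M = m/sqrt(W^2), N = n/sqrt(W^2)


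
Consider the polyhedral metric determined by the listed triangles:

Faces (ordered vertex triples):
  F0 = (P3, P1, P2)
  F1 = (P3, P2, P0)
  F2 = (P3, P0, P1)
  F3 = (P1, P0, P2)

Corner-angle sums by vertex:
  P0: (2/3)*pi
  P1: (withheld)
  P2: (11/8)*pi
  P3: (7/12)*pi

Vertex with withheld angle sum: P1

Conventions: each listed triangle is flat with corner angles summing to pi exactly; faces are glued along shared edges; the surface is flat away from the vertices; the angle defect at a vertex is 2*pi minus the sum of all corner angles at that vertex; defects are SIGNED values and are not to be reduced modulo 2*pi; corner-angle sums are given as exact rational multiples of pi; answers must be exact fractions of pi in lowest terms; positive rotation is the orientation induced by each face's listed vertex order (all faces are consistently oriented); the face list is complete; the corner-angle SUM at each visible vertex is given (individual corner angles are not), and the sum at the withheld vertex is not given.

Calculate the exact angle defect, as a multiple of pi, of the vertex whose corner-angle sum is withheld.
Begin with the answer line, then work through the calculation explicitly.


Answer: defect(P1) = (5/8)*pi

V = 4, E = 6, F = 4; chi = V - E + F = 2
Gauss-Bonnet: total defect = 2*pi*chi = 4*pi; visible defects sum to (27/8)*pi


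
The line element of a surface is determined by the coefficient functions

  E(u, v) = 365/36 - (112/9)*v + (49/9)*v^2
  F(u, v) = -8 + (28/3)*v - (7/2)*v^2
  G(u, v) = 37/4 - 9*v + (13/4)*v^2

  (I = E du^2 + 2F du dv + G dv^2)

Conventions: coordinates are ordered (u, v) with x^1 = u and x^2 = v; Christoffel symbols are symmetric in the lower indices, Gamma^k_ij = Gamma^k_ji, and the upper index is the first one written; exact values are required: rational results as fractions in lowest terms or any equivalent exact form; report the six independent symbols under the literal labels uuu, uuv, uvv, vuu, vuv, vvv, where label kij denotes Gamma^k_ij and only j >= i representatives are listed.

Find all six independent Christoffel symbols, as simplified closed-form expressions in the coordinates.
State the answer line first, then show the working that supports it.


Answer: Gamma_uuu = (-8232*v^3 + 31360*v^2 - 43904*v + 21504)/(2352*v^4 - 10416*v^3 + 22551*v^2 - 24636*v + 12867), Gamma_uuv = (2548*v^3 - 9968*v^2 + 15316*v - 8288)/(784*v^4 - 3472*v^3 + 7517*v^2 - 8212*v + 4289), Gamma_uvv = (-1638*v^3 + 6804*v^2 - 11628*v + 7248)/(784*v^4 - 3472*v^3 + 7517*v^2 - 8212*v + 4289), Gamma_vuu = (-38416*v^3 + 131712*v^2 - 171892*v + 81760)/(7056*v^4 - 31248*v^3 + 67653*v^2 - 73908*v + 38601), Gamma_vuv = (8232*v^3 - 31360*v^2 + 43904*v - 21504)/(2352*v^4 - 10416*v^3 + 22551*v^2 - 24636*v + 12867), Gamma_vvv = (-980*v^3 + 4760*v^2 - 7799*v + 4182)/(784*v^4 - 3472*v^3 + 7517*v^2 - 8212*v + 4289)

E = 365/36 - (112/9)*v + (49/9)*v^2; F = -8 + (28/3)*v - (7/2)*v^2; G = 37/4 - 9*v + (13/4)*v^2
Gamma^k_ij = (1/2) g^{kl} (d_i g_jl + d_j g_il - d_l g_ij), with g^inv = (1/(EG-F^2)) [[G, -F], [-F, E]]
first partials: E_u = 0, E_v = -112/9 + (98/9)*v, F_u = 0, F_v = 28/3 - 7*v, G_u = 0, G_v = -9 + (13/2)*v
D = EG - F^2 = 4289/144 - (2053/36)*v + (7517/144)*v^2 - (217/9)*v^3 + (49/9)*v^4
expanded: Gamma^u_uu = (G E_u - 2F F_u + F E_v)/(2D), Gamma^u_uv = (G E_v - F G_u)/(2D), Gamma^u_vv = (2G F_v - G G_u - F G_v)/(2D), Gamma^v_uu = (2E F_u - E E_v - F E_u)/(2D), Gamma^v_uv = (E G_u - F E_v)/(2D), Gamma^v_vv = (E G_v - 2F F_v + F G_u)/(2D); substitute and cancel common factors


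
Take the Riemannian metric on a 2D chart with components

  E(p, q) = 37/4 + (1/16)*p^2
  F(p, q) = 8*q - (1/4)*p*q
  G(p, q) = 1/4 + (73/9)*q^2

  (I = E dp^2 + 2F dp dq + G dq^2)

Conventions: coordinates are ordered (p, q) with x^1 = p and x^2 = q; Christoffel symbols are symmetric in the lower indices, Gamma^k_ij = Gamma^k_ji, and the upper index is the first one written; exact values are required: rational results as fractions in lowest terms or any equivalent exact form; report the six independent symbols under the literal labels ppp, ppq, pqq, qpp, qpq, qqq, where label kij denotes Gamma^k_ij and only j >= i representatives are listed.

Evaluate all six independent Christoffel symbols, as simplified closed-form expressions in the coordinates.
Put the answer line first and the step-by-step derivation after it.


Answer: Gamma_ppp = (256*p*q^2 + 9*p + 1152*q^2)/(256*p^2*q^2 + 9*p^2 + 2304*p*q^2 + 6352*q^2 + 1332), Gamma_ppq = 0, Gamma_pqq = (1152 - 36*p)/(256*p^2*q^2 + 9*p^2 + 2304*p*q^2 + 6352*q^2 + 1332), Gamma_qpp = (-288*p*q - 1332*q)/(256*p^2*q^2 + 9*p^2 + 2304*p*q^2 + 6352*q^2 + 1332), Gamma_qpq = 0, Gamma_qqq = (256*p^2*q + 2304*p*q + 6352*q)/(256*p^2*q^2 + 9*p^2 + 2304*p*q^2 + 6352*q^2 + 1332)

E = 37/4 + (1/16)*p^2; F = 8*q - (1/4)*p*q; G = 1/4 + (73/9)*q^2
Gamma^k_ij = (1/2) g^{kl} (d_i g_jl + d_j g_il - d_l g_ij), with g^inv = (1/(EG-F^2)) [[G, -F], [-F, E]]
first partials: E_p = (1/8)*p, E_q = 0, F_p = -(1/4)*q, F_q = 8 - (1/4)*p, G_p = 0, G_q = (146/9)*q
D = EG - F^2 = 37/16 + (397/36)*q^2 + (1/64)*p^2 + 4*p*q^2 + (4/9)*p^2*q^2
expanded: Gamma^p_pp = (G E_p - 2F F_p + F E_q)/(2D), Gamma^p_pq = (G E_q - F G_p)/(2D), Gamma^p_qq = (2G F_q - G G_p - F G_q)/(2D), Gamma^q_pp = (2E F_p - E E_q - F E_p)/(2D), Gamma^q_pq = (E G_p - F E_q)/(2D), Gamma^q_qq = (E G_q - 2F F_q + F G_p)/(2D); substitute and cancel common factors


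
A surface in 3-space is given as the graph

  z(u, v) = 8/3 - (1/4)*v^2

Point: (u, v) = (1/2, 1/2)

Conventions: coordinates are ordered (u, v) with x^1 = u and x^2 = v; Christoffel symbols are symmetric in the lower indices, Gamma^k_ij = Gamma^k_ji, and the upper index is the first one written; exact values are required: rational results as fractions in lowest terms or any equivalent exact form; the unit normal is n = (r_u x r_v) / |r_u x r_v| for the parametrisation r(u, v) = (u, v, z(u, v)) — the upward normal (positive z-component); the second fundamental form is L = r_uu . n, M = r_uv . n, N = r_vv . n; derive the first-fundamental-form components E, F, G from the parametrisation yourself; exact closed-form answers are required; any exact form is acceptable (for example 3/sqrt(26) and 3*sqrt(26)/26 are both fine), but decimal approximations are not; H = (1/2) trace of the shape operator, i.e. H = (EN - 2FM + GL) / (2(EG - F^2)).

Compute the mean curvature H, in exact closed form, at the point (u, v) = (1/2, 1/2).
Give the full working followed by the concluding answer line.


z_u = 0, z_v = -1/4, z_uu = 0, z_uv = 0, z_vv = -1/2
E = 1, F = 0, G = 17/16; answer radicand W^2 = 17/16
unnormalised second-form numerators: l = 0, m = 0, n = -1/2; L = l/sqrt(17/16), and similarly M = m/sqrt(W^2), N = n/sqrt(W^2)
H = (E*n - 2*F*m + G*l) / (2*(EG - F^2)*sqrt(W^2)); E*n - 2*F*m + G*l = -1/2, EG - F^2 = 17/16, so H = (-4/17)/sqrt(17/16)

Answer: H = -16*sqrt(17)/289


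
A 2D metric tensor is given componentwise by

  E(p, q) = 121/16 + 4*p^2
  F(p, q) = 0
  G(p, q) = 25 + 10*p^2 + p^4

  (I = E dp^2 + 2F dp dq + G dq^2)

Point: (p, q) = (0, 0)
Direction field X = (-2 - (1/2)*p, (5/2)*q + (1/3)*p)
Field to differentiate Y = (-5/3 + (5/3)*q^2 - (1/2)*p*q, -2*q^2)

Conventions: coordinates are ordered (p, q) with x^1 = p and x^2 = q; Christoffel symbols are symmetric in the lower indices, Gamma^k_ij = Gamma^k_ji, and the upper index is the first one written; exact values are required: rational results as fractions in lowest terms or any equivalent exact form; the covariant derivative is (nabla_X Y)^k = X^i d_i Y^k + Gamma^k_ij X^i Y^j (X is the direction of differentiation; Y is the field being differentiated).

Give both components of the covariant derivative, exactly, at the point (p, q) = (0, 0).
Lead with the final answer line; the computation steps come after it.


Answer: (nabla_X Y)^p = 0, (nabla_X Y)^q = 0

E = 121/16, F = 0, G = 25 at the point
E_p = 0, E_q = 0, F_p = 0, F_q = 0, G_p = 0, G_q = 0
EG - F^2 = 3025/16;  g^inv = (16/3025) * [[25, 0], [0, 121/16]]
first-kind symbols [ij,l] = (1/2)(d_i g_jl + d_j g_il - d_l g_ij): [pp,p] = E_p/2 = 0, [pp,q] = F_p - E_q/2 = 0, [pq,p] = E_q/2 = 0, [pq,q] = G_p/2 = 0, [qq,p] = F_q - G_p/2 = 0, [qq,q] = G_q/2 = 0
Gamma^p_ij = (G*[ij,p] - F*[ij,q])/(EG - F^2), Gamma^q_ij = (E*[ij,q] - F*[ij,p])/(EG - F^2)
Gamma_ppp = 0, Gamma_ppq = 0, Gamma_pqq = 0, Gamma_qpp = 0, Gamma_qpq = 0, Gamma_qqq = 0
X = (-2, 0), Y = (-5/3, 0) at the point


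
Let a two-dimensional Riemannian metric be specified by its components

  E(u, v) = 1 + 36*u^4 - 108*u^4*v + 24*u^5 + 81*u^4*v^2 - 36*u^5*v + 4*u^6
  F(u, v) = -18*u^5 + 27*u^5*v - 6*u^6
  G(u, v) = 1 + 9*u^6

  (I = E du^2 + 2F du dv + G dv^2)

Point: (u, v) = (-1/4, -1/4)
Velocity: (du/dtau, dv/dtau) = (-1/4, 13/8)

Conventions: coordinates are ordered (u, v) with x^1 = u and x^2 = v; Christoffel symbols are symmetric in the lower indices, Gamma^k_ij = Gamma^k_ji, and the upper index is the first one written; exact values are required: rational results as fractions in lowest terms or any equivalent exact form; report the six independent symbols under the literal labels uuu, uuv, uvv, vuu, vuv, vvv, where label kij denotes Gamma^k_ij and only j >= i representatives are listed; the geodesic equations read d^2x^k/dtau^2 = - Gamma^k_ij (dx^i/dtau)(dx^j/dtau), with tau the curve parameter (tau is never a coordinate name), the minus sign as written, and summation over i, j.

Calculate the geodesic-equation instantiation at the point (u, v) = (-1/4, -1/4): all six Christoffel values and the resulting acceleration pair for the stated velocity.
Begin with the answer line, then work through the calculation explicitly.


Answer: Gamma_uuu = -3720/2533, Gamma_uuv = -558/2533, Gamma_uvv = 0, Gamma_vuu = -360/2533, Gamma_vuv = -54/2533, Gamma_vvv = 0; accelerations (d^2u/dtau^2, d^2v/dtau^2) = (-1767/20264, -171/20264)

E = 5057/4096, F = 93/4096, G = 4105/4096 at the point
E_u = -465/128, E_v = -279/512, F_u = -459/1024, F_v = -27/1024, G_u = -27/512, G_v = 0
EG - F^2 = 2533/2048;  g^inv = (2048/2533) * [[4105/4096, -93/4096], [-93/4096, 5057/4096]]
first-kind symbols [ij,l] = (1/2)(d_i g_jl + d_j g_il - d_l g_ij): [uu,u] = E_u/2 = -465/256, [uu,v] = F_u - E_v/2 = -45/256, [uv,u] = E_v/2 = -279/1024, [uv,v] = G_u/2 = -27/1024, [vv,u] = F_v - G_u/2 = 0, [vv,v] = G_v/2 = 0
Gamma^u_ij = (G*[ij,u] - F*[ij,v])/(EG - F^2), Gamma^v_ij = (E*[ij,v] - F*[ij,u])/(EG - F^2)
Gamma_uuu = -3720/2533, Gamma_uuv = -558/2533, Gamma_uvv = 0, Gamma_vuu = -360/2533, Gamma_vuv = -54/2533, Gamma_vvv = 0
d^2u/dtau^2 = -(Gamma_uuu*(-1/4)^2 + 2*Gamma_uuv*(-1/4)*(13/8) + Gamma_uvv*(13/8)^2) = -1767/20264
d^2v/dtau^2 = -(Gamma_vuu*(-1/4)^2 + 2*Gamma_vuv*(-1/4)*(13/8) + Gamma_vvv*(13/8)^2) = -171/20264


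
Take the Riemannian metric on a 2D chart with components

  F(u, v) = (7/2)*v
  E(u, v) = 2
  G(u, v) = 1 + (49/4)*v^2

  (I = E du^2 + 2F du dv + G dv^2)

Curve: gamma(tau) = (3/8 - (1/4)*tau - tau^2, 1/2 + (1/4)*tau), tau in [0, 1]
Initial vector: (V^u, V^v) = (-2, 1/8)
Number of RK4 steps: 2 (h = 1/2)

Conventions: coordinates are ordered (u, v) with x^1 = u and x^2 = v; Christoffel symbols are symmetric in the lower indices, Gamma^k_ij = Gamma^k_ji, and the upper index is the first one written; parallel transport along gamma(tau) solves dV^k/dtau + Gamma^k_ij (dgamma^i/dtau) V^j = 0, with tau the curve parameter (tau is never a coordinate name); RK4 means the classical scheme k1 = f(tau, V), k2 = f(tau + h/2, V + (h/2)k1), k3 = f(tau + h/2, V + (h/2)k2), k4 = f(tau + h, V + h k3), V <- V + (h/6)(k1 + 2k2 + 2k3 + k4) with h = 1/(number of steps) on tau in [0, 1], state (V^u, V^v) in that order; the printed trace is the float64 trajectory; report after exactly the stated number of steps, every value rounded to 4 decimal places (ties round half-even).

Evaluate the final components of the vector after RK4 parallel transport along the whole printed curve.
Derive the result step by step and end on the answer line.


gamma'(tau) = (-1/4 - 2*tau, 1/4); f(tau, V)^k = -Gamma^k_ij(gamma(tau)) gamma'^i(tau) V^j; h = 1/2; intermediate values shown to 6 dp
curve data and Christoffel symbols at the stage parameters:
  tau = 0.000000: gamma = (0.375000, 0.500000), gamma' = (-0.250000, 0.250000); Gamma_uuu = 0.000000, Gamma_uuv = 0.000000, Gamma_uvv = 0.691358, Gamma_vuu = 0.000000, Gamma_vuv = 0.000000, Gamma_vvv = 1.209877
  tau = 0.250000: gamma = (0.250000, 0.562500), gamma' = (-0.750000, 0.250000); Gamma_uuu = 0.000000, Gamma_uuv = 0.000000, Gamma_uvv = 0.595646, Gamma_vuu = 0.000000, Gamma_vuv = 0.000000, Gamma_vvv = 1.172677
  tau = 0.500000: gamma = (0.000000, 0.625000), gamma' = (-1.250000, 0.250000); Gamma_uuu = 0.000000, Gamma_uuv = 0.000000, Gamma_uvv = 0.515832, Gamma_vuu = 0.000000, Gamma_vuv = 0.000000, Gamma_vvv = 1.128382
  tau = 0.750000: gamma = (-0.375000, 0.687500), gamma' = (-1.750000, 0.250000); Gamma_uuu = 0.000000, Gamma_uuv = 0.000000, Gamma_uvv = 0.449292, Gamma_vuu = 0.000000, Gamma_vuv = 0.000000, Gamma_vvv = 1.081108
  tau = 1.000000: gamma = (-0.875000, 0.750000), gamma' = (-2.250000, 0.250000); Gamma_uuu = 0.000000, Gamma_uuv = 0.000000, Gamma_uvv = 0.393673, Gamma_vuu = 0.000000, Gamma_vuv = 0.000000, Gamma_vvv = 1.033392
step 0: V^u = -2.0000, V^v = 0.1250
step 1: k1 = (-0.021605, -0.037809), k2 = (-0.017206, -0.033875), k3 = (-0.017353, -0.034163), k4 = (-0.013917, -0.030443); V <- V + (h/6)(k1 + 2k2 + 2k3 + k4): V^u = -2.0087, V^v = 0.1080
step 2: k1 = (-0.013924, -0.030459), k2 = (-0.011272, -0.027124), k3 = (-0.011366, -0.027350), k4 = (-0.009281, -0.024362); V <- V + (h/6)(k1 + 2k2 + 2k3 + k4): V^u = -2.0144, V^v = 0.0943

Answer: V^u = -2.0144, V^v = 0.0943


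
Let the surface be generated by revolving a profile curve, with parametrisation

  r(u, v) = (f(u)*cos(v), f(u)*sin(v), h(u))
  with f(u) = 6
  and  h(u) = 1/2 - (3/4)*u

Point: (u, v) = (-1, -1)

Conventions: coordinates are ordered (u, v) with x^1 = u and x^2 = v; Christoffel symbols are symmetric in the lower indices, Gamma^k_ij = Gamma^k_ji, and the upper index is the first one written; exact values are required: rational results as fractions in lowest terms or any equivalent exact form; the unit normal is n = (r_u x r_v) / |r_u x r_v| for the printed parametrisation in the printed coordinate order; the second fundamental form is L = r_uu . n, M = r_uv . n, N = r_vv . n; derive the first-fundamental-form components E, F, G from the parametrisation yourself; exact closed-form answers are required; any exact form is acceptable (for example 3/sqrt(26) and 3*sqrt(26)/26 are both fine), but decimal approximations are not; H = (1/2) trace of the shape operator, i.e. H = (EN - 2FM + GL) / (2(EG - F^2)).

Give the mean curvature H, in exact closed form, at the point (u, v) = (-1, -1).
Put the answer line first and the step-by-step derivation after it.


Answer: H = -1/12

f = 6, f' = 0, f'' = 0, h' = -3/4, h'' = 0
E = 9/16, F = 0, G = 36; answer radicand W^2 = 9/16
unnormalised second-form numerators: l = 0, m = 0, n = -9/2; L = l/sqrt(9/16), and similarly M = m/sqrt(W^2), N = n/sqrt(W^2)
H = (E*n - 2*F*m + G*l) / (2*(EG - F^2)*sqrt(W^2)); E*n - 2*F*m + G*l = -81/32, EG - F^2 = 81/4, so H = (-1/16)/sqrt(9/16)


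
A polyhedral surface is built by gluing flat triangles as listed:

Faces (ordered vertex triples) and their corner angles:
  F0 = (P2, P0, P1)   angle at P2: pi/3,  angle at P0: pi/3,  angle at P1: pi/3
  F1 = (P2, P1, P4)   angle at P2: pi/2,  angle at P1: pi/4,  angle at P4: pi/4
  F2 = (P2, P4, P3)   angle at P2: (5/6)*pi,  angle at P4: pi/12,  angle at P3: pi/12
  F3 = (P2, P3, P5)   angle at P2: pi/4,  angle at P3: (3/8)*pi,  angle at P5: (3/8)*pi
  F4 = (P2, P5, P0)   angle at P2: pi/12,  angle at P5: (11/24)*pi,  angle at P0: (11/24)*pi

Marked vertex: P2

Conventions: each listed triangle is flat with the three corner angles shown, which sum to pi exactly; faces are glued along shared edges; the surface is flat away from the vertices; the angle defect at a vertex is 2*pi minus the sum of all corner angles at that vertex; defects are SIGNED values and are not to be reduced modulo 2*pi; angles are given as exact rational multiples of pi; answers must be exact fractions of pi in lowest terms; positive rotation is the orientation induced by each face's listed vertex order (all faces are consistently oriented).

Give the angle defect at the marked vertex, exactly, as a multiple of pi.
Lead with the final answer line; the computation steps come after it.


Answer: defect(P2) = 0

Sum of corner angles at P2: 2*pi
defect = 2*pi - 2*pi


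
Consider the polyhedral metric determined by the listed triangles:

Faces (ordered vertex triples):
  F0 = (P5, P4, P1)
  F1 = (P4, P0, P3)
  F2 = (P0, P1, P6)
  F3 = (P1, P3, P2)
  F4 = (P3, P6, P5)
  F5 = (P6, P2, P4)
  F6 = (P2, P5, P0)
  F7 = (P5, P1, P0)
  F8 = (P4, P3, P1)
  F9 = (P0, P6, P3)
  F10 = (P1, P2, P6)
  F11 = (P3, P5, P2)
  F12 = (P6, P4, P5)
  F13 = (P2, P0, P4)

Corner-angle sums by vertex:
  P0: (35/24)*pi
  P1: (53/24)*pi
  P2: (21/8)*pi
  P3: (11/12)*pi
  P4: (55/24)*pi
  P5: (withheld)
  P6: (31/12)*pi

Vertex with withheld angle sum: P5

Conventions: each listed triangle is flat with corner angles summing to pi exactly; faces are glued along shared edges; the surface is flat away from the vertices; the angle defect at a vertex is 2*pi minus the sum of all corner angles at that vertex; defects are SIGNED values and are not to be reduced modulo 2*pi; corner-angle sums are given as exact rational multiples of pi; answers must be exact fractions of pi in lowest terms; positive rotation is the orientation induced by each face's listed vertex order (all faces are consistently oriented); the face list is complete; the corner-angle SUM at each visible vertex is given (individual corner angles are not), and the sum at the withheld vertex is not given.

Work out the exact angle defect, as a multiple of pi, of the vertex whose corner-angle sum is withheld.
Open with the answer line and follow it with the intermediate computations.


Answer: defect(P5) = pi/12

V = 7, E = 21, F = 14; chi = V - E + F = 0
Gauss-Bonnet: total defect = 2*pi*chi = 0; visible defects sum to -pi/12


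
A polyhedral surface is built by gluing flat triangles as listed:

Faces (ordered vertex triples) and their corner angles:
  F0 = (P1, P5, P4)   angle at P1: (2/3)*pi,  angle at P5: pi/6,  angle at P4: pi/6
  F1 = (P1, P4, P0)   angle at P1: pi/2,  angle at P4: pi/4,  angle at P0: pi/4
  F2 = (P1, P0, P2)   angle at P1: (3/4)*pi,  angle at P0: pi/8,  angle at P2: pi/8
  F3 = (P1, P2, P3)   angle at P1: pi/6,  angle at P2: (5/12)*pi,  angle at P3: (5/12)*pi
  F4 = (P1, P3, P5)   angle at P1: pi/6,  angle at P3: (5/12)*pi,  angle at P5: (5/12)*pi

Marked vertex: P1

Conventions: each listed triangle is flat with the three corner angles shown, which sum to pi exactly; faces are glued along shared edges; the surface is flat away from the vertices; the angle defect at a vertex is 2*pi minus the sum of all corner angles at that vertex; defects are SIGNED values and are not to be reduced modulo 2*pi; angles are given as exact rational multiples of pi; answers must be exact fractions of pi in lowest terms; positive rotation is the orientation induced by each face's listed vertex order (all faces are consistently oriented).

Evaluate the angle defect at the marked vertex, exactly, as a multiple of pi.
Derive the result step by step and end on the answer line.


Sum of corner angles at P1: (9/4)*pi
defect = 2*pi - (9/4)*pi

Answer: defect(P1) = -pi/4


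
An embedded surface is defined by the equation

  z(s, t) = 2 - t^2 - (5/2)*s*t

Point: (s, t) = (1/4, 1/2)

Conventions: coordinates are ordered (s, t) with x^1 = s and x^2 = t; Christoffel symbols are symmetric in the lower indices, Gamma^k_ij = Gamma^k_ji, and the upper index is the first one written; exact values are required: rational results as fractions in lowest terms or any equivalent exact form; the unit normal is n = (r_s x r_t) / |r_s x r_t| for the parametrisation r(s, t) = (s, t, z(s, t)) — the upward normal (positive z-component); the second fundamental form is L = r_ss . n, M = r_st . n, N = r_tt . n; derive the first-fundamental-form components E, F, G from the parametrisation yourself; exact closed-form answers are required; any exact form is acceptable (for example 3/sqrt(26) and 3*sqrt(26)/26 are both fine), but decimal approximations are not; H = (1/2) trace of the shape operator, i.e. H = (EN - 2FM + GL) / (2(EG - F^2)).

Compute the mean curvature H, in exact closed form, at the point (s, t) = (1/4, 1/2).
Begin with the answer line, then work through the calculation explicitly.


Answer: H = 1288*sqrt(37)/36963

z_s = -5/4, z_t = -13/8, z_ss = 0, z_st = -5/2, z_tt = -2
E = 41/16, F = 65/32, G = 233/64; answer radicand W^2 = 333/64
unnormalised second-form numerators: l = 0, m = -5/2, n = -2; L = l/sqrt(333/64), and similarly M = m/sqrt(W^2), N = n/sqrt(W^2)
H = (E*n - 2*F*m + G*l) / (2*(EG - F^2)*sqrt(W^2)); E*n - 2*F*m + G*l = 161/32, EG - F^2 = 333/64, so H = (161/333)/sqrt(333/64)


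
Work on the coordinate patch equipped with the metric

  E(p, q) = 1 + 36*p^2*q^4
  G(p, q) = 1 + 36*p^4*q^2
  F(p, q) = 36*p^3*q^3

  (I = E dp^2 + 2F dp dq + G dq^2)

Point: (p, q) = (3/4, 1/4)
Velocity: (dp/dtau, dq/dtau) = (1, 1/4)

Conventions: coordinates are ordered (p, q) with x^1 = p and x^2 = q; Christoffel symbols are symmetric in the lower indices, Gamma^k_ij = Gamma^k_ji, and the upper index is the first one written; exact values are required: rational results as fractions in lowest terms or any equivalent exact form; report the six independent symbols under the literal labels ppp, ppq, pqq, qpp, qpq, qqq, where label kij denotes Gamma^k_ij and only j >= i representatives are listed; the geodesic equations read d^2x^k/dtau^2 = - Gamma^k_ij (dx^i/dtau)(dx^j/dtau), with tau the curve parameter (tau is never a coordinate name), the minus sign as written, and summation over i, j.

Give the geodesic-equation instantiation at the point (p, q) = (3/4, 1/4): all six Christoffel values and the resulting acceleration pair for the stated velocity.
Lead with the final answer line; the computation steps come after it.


Answer: Gamma_ppp = 54/917, Gamma_ppq = 324/917, Gamma_pqq = 486/917, Gamma_qpp = 162/917, Gamma_qpq = 972/917, Gamma_qqq = 1458/917; accelerations (d^2p/dtau^2, d^2q/dtau^2) = (-1971/7336, -5913/7336)

E = 1105/1024, F = 243/1024, G = 1753/1024 at the point
E_p = 27/128, E_q = 81/64, F_p = 243/256, F_q = 729/256, G_p = 243/64, G_q = 729/128
EG - F^2 = 917/512;  g^inv = (512/917) * [[1753/1024, -243/1024], [-243/1024, 1105/1024]]
first-kind symbols [ij,l] = (1/2)(d_i g_jl + d_j g_il - d_l g_ij): [pp,p] = E_p/2 = 27/256, [pp,q] = F_p - E_q/2 = 81/256, [pq,p] = E_q/2 = 81/128, [pq,q] = G_p/2 = 243/128, [qq,p] = F_q - G_p/2 = 243/256, [qq,q] = G_q/2 = 729/256
Gamma^p_ij = (G*[ij,p] - F*[ij,q])/(EG - F^2), Gamma^q_ij = (E*[ij,q] - F*[ij,p])/(EG - F^2)
Gamma_ppp = 54/917, Gamma_ppq = 324/917, Gamma_pqq = 486/917, Gamma_qpp = 162/917, Gamma_qpq = 972/917, Gamma_qqq = 1458/917
d^2p/dtau^2 = -(Gamma_ppp*(1)^2 + 2*Gamma_ppq*(1)*(1/4) + Gamma_pqq*(1/4)^2) = -1971/7336
d^2q/dtau^2 = -(Gamma_qpp*(1)^2 + 2*Gamma_qpq*(1)*(1/4) + Gamma_qqq*(1/4)^2) = -5913/7336


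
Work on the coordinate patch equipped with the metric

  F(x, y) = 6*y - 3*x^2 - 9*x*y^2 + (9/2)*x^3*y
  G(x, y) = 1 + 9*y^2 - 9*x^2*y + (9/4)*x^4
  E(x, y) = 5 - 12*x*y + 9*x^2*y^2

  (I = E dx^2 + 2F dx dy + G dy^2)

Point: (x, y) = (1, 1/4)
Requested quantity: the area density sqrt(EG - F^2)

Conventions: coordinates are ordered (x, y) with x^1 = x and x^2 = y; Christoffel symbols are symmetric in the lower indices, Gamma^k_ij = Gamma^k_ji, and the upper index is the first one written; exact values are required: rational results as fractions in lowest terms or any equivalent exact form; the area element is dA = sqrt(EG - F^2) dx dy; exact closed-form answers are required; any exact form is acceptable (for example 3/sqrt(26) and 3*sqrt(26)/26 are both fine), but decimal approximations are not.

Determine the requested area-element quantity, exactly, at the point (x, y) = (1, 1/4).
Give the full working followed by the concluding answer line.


E = 41/16, F = -15/16, G = 25/16; EG - F^2 = 25/8

Answer: sqrt(EG - F^2) = 5*sqrt(2)/4


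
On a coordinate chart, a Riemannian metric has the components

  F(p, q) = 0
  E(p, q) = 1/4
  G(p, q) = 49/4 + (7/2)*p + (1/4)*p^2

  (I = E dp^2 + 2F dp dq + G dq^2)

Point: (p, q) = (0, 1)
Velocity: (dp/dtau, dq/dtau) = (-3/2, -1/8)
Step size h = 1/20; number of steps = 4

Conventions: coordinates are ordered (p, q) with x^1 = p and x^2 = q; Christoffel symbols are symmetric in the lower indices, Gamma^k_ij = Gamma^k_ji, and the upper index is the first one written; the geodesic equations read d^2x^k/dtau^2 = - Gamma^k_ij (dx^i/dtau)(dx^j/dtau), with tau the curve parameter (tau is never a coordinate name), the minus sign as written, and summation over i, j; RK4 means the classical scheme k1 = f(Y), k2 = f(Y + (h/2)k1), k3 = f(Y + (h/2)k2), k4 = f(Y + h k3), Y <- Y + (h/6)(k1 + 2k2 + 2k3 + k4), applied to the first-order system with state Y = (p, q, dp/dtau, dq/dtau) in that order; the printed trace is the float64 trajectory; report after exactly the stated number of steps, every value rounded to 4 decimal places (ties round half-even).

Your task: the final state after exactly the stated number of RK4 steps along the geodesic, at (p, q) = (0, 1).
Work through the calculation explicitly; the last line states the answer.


f(Y) = (dp/dtau, dq/dtau, -Gamma^p_ij Y'^i Y'^j, -Gamma^q_ij Y'^i Y'^j) with the Gammas evaluated at the stage position; h = 0.050000; intermediate values shown to 6 dp
step 0: p = 0.0000, q = 1.0000, dp/dtau = -1.5000, dq/dtau = -0.1250
step 1:
  k1: at (p, q) = (0.000000, 1.000000), (dp/dtau, dq/dtau) = (-1.500000, -0.125000); Gamma_ppp = 0.000000, Gamma_ppq = 0.000000, Gamma_pqq = -7.000000, Gamma_qpp = 0.000000, Gamma_qpq = 0.142857, Gamma_qqq = 0.000000; k1 = (-1.500000, -0.125000, 0.109375, -0.053571)
  k2: at (p, q) = (-0.037500, 0.996875), (dp/dtau, dq/dtau) = (-1.497266, -0.126339); Gamma_ppp = 0.000000, Gamma_ppq = 0.000000, Gamma_pqq = -6.962500, Gamma_qpp = 0.000000, Gamma_qpq = 0.143627, Gamma_qqq = 0.000000; k2 = (-1.497266, -0.126339, 0.111133, -0.054338)
  k3: at (p, q) = (-0.037432, 0.996842), (dp/dtau, dq/dtau) = (-1.497222, -0.126358); Gamma_ppp = 0.000000, Gamma_ppq = 0.000000, Gamma_pqq = -6.962568, Gamma_qpp = 0.000000, Gamma_qpq = 0.143625, Gamma_qqq = 0.000000; k3 = (-1.497222, -0.126358, 0.111168, -0.054344)
  k4: at (p, q) = (-0.074861, 0.993682), (dp/dtau, dq/dtau) = (-1.494442, -0.127717); Gamma_ppp = 0.000000, Gamma_ppq = 0.000000, Gamma_pqq = -6.925139, Gamma_qpp = 0.000000, Gamma_qpq = 0.144401, Gamma_qqq = 0.000000; k4 = (-1.494442, -0.127717, 0.112961, -0.055123)
  Y <- Y + (h/6)(k1 + 2k2 + 2k3 + k4): p = -0.0749, q = 0.9937, dp/dtau = -1.4944, dq/dtau = -0.1277
step 2:
  k1: at (p, q) = (-0.074862, 0.993682), (dp/dtau, dq/dtau) = (-1.494442, -0.127717); Gamma_ppp = 0.000000, Gamma_ppq = 0.000000, Gamma_pqq = -6.925138, Gamma_qpp = 0.000000, Gamma_qpq = 0.144401, Gamma_qqq = 0.000000; k1 = (-1.494442, -0.127717, 0.112961, -0.055123)
  k2: at (p, q) = (-0.112223, 0.990489), (dp/dtau, dq/dtau) = (-1.491618, -0.129095); Gamma_ppp = 0.000000, Gamma_ppq = 0.000000, Gamma_pqq = -6.887777, Gamma_qpp = 0.000000, Gamma_qpq = 0.145185, Gamma_qqq = 0.000000; k2 = (-1.491618, -0.129095, 0.114789, -0.055914)
  k3: at (p, q) = (-0.112152, 0.990455), (dp/dtau, dq/dtau) = (-1.491572, -0.129115); Gamma_ppp = 0.000000, Gamma_ppq = 0.000000, Gamma_pqq = -6.887848, Gamma_qpp = 0.000000, Gamma_qpq = 0.145183, Gamma_qqq = 0.000000; k3 = (-1.491572, -0.129115, 0.114825, -0.055920)
  k4: at (p, q) = (-0.149440, 0.987227), (dp/dtau, dq/dtau) = (-1.488701, -0.130513); Gamma_ppp = 0.000000, Gamma_ppq = 0.000000, Gamma_pqq = -6.850560, Gamma_qpp = 0.000000, Gamma_qpq = 0.145973, Gamma_qqq = 0.000000; k4 = (-1.488701, -0.130513, 0.116690, -0.056724)
  Y <- Y + (h/6)(k1 + 2k2 + 2k3 + k4): p = -0.1494, q = 0.9872, dp/dtau = -1.4887, dq/dtau = -0.1305
step 3:
  k1: at (p, q) = (-0.149441, 0.987227), (dp/dtau, dq/dtau) = (-1.488702, -0.130513); Gamma_ppp = 0.000000, Gamma_ppq = 0.000000, Gamma_pqq = -6.850559, Gamma_qpp = 0.000000, Gamma_qpq = 0.145973, Gamma_qqq = 0.000000; k1 = (-1.488702, -0.130513, 0.116690, -0.056724)
  k2: at (p, q) = (-0.186659, 0.983964), (dp/dtau, dq/dtau) = (-1.485784, -0.131931); Gamma_ppp = 0.000000, Gamma_ppq = 0.000000, Gamma_pqq = -6.813341, Gamma_qpp = 0.000000, Gamma_qpq = 0.146771, Gamma_qqq = 0.000000; k2 = (-1.485784, -0.131931, 0.118592, -0.057540)
  k3: at (p, q) = (-0.186586, 0.983929), (dp/dtau, dq/dtau) = (-1.485737, -0.131952); Gamma_ppp = 0.000000, Gamma_ppq = 0.000000, Gamma_pqq = -6.813414, Gamma_qpp = 0.000000, Gamma_qpq = 0.146769, Gamma_qqq = 0.000000; k3 = (-1.485737, -0.131952, 0.118630, -0.057547)
  k4: at (p, q) = (-0.223728, 0.980629), (dp/dtau, dq/dtau) = (-1.482770, -0.133390); Gamma_ppp = 0.000000, Gamma_ppq = 0.000000, Gamma_pqq = -6.776272, Gamma_qpp = 0.000000, Gamma_qpq = 0.147574, Gamma_qqq = 0.000000; k4 = (-1.482770, -0.133390, 0.120570, -0.058376)
  Y <- Y + (h/6)(k1 + 2k2 + 2k3 + k4): p = -0.2237, q = 0.9806, dp/dtau = -1.4828, dq/dtau = -0.1334
step 4:
  k1: at (p, q) = (-0.223729, 0.980630), (dp/dtau, dq/dtau) = (-1.482771, -0.133390); Gamma_ppp = 0.000000, Gamma_ppq = 0.000000, Gamma_pqq = -6.776271, Gamma_qpp = 0.000000, Gamma_qpq = 0.147574, Gamma_qqq = 0.000000; k1 = (-1.482771, -0.133390, 0.120570, -0.058376)
  k2: at (p, q) = (-0.260798, 0.977295), (dp/dtau, dq/dtau) = (-1.479756, -0.134850); Gamma_ppp = 0.000000, Gamma_ppq = 0.000000, Gamma_pqq = -6.739202, Gamma_qpp = 0.000000, Gamma_qpq = 0.148386, Gamma_qqq = 0.000000; k2 = (-1.479756, -0.134850, 0.122549, -0.059219)
  k3: at (p, q) = (-0.260723, 0.977258), (dp/dtau, dq/dtau) = (-1.479707, -0.134871); Gamma_ppp = 0.000000, Gamma_ppq = 0.000000, Gamma_pqq = -6.739277, Gamma_qpp = 0.000000, Gamma_qpq = 0.148384, Gamma_qqq = 0.000000; k3 = (-1.479707, -0.134871, 0.122588, -0.059226)
  k4: at (p, q) = (-0.297714, 0.973886), (dp/dtau, dq/dtau) = (-1.476641, -0.136352); Gamma_ppp = 0.000000, Gamma_ppq = 0.000000, Gamma_pqq = -6.702286, Gamma_qpp = 0.000000, Gamma_qpq = 0.149203, Gamma_qqq = 0.000000; k4 = (-1.476641, -0.136352, 0.124607, -0.060082)
  Y <- Y + (h/6)(k1 + 2k2 + 2k3 + k4): p = -0.2977, q = 0.9739, dp/dtau = -1.4766, dq/dtau = -0.1364

Answer: p = -0.2977, q = 0.9739, dp/dtau = -1.4766, dq/dtau = -0.1364
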